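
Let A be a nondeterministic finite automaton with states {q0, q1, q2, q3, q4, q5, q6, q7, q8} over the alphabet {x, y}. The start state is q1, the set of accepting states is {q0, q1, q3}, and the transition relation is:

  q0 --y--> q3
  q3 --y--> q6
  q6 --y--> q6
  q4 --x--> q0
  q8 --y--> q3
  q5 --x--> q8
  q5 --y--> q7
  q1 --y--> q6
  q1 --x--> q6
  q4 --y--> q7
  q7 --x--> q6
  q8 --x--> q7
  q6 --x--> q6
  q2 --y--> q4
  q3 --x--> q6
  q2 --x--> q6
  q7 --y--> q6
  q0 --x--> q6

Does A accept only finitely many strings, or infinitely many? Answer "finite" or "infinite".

finite

The useful states (reachable from q1 and able to reach an accepting state) are {q1}.
Restricted to these states the transition graph has no cycle, so every accepting path has bounded length and L is finite.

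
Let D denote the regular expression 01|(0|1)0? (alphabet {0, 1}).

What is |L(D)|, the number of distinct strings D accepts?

5

The expression has no Kleene star, so L(D) is finite. Expanding the alternatives gives {0, 1, 00, 01, 10}.
That is 2 of length 1, 3 of length 2: 5 strings in all.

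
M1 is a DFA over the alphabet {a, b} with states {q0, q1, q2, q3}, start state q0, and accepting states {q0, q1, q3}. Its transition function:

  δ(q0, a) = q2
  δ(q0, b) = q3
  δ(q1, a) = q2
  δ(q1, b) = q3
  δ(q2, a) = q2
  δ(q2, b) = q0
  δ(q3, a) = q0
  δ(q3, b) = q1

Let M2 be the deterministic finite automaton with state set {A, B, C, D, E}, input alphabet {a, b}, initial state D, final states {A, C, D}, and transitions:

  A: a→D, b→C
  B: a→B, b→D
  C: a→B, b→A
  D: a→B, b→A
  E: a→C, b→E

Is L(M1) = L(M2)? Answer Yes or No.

Yes

Exploring the product automaton M1 × M2 from the start pair (q0, D), following both machines on each input symbol, reaches 4 state pairs: (q0, D), (q2, B), (q3, A), (q1, C).
M1 accepts in {q0, q1, q3} and M2 accepts in {A, C, D}. In every reachable pair the two components are either both accepting — (q0, D), (q3, A), (q1, C) — or both non-accepting, so no string is accepted by exactly one of the machines: L(M1) \ L(M2) and L(M2) \ L(M1) are both empty.
Hence every string is accepted by M1 iff it is accepted by M2, and the two languages coincide.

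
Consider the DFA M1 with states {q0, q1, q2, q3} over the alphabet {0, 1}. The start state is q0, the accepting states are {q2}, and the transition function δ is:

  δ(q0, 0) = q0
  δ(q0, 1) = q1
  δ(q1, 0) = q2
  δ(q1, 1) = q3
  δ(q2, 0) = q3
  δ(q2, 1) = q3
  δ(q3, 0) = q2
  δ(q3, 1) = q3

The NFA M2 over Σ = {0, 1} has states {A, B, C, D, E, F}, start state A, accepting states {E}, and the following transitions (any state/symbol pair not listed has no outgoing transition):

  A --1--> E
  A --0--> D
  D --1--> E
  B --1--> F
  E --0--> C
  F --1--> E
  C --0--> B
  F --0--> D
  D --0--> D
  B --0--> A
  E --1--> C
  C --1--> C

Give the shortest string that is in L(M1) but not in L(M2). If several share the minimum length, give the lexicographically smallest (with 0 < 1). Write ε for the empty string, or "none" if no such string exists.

The string 10 is accepted by M1 but not by M2.
No shorter string lies in the difference, and 10 is the lexicographically first length-2 string in L(M1) \ L(M2).

10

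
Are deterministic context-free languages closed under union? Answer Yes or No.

No

{aⁿbⁿ : n≥0} and {aⁿb²ⁿ : n≥0} are each accepted by a deterministic PDA (push the a's; pop one per b, respectively one per two b's), but their union U is not. Suppose a DPDA M accepted U. Being deterministic, M has a single run on aⁿb²ⁿ, and since aⁿbⁿ ∈ U that run passes through an accepting configuration right after consuming the prefix aⁿbⁿ and then goes on to accept again after n more b's. Build an ordinary (nondeterministic) PDA M′ that simulates M on a's and b's and, at any moment when M is in an accepting state, may switch to a second mode in which it reads only c's, feeding each c to M as a b; M′ accepts when M does. Then M′ accepts aⁱbʲcᵏ (k≥1) exactly when both aⁱbʲ ∈ U and aⁱbʲ⁺ᵏ ∈ U, and checking the four cases (i=j or j=2i, combined with j+k=i or j+k=2i) leaves only i=j=k: so L(M′) ∩ a*b*c⁺ = {aⁿbⁿcⁿ : n≥1} would be context-free, which it is not (pumping lemma) — contradiction. (The union is an unambiguous CFL; it is determinism, not unambiguity, that fails.)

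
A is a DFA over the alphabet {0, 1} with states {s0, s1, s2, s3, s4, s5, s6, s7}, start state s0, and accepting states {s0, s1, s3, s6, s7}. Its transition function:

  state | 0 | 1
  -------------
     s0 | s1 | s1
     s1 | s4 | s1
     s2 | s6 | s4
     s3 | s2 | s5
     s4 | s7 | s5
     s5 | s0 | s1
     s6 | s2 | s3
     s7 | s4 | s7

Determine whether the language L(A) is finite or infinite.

infinite

State s1 is reachable from the start and can reach an accepting state, and it lies on the cycle s1 → s1.
Traversing that cycle any number of times yields accepted strings of unbounded length, so the language is infinite.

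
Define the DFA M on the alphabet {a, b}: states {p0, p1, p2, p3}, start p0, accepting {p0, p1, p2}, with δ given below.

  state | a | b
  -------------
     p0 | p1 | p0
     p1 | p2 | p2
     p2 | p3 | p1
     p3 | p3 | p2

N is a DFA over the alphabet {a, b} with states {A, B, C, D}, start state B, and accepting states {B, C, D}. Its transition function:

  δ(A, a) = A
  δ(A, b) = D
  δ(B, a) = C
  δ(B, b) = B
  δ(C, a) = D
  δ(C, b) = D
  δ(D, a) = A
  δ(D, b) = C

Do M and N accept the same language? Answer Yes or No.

Exploring the product automaton M × N from the start pair (p0, B), following both machines on each input symbol, reaches 4 state pairs: (p0, B), (p1, C), (p2, D), (p3, A).
M accepts in {p0, p1, p2} and N accepts in {B, C, D}. In every reachable pair the two components are either both accepting — (p0, B), (p1, C), (p2, D) — or both non-accepting, so no string is accepted by exactly one of the machines: L(M) \ L(N) and L(N) \ L(M) are both empty.
Hence every string is accepted by M iff it is accepted by N, and the two languages coincide.

Yes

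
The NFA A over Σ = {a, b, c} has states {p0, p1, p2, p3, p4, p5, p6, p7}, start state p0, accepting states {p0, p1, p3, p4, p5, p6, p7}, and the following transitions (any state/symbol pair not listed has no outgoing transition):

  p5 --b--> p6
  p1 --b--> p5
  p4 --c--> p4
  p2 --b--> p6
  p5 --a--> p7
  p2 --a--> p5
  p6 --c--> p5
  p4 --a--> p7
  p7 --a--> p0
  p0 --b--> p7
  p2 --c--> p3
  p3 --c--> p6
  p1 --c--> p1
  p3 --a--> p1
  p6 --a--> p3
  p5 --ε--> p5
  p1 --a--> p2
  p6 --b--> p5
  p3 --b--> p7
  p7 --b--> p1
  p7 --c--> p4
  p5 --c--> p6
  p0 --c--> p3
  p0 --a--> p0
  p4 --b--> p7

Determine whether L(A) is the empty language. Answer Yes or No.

The empty string ε is accepted: the run p0 ends in the accepting state p0.
Since at least one string is accepted, L(A) is not empty.

No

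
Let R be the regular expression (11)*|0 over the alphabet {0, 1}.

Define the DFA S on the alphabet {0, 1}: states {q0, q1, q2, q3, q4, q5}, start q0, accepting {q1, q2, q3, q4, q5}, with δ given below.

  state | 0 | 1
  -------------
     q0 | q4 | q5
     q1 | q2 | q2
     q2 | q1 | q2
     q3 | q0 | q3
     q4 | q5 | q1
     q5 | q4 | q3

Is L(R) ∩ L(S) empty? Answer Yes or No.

The string 0 is accepted by both R and S.
Hence L(R) ∩ L(S) ≠ ∅.

No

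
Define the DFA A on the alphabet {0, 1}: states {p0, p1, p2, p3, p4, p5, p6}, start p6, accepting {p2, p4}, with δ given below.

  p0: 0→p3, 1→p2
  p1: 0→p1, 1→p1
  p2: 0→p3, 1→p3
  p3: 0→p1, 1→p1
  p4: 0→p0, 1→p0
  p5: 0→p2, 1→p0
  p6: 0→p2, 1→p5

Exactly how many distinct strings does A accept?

3

The useful subgraph on states {p0, p2, p5, p6} is acyclic, so L(A) is finite; the longest accepting path visits 4 useful states, giving maximum string length 3.
Counting accepting paths from p6 by length: 1 of length 1, 1 of length 2, 1 of length 3. Total 3.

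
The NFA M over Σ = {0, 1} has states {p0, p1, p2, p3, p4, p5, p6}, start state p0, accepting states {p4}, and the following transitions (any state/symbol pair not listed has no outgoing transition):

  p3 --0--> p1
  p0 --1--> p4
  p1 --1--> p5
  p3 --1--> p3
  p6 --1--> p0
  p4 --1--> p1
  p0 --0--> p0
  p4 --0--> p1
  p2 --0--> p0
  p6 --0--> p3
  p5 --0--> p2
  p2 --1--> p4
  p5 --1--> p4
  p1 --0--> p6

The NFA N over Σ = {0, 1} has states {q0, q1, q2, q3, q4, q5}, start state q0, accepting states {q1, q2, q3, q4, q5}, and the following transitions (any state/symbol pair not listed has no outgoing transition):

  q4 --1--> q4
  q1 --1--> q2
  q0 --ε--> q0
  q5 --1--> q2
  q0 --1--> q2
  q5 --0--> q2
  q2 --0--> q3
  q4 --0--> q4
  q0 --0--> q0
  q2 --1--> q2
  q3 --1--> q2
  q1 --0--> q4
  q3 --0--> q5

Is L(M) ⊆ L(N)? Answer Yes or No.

Exploring the product automaton M × N from the start pair (p0, q0), following both machines on each input symbol, reaches 13 state pairs: (p0, q0), (p4, q2), (p1, q3), (p1, q2), (p6, q5), (p5, q2), (p6, q3), (p3, q2), (p0, q2), (p2, q3), (p3, q5), (p0, q3), (p0, q5).
M accepts in {p4} and N accepts in {q1, q2, q3, q4, q5}. The reachable pairs whose M-component is accepting are (p4, q2); in each of them the N-component is accepting too, so the product for L(M) \ L(N) (M-component accepting, N-component rejecting) has no reachable accepting pair and the difference is empty.
Hence every string in L(M) is also in L(N).

Yes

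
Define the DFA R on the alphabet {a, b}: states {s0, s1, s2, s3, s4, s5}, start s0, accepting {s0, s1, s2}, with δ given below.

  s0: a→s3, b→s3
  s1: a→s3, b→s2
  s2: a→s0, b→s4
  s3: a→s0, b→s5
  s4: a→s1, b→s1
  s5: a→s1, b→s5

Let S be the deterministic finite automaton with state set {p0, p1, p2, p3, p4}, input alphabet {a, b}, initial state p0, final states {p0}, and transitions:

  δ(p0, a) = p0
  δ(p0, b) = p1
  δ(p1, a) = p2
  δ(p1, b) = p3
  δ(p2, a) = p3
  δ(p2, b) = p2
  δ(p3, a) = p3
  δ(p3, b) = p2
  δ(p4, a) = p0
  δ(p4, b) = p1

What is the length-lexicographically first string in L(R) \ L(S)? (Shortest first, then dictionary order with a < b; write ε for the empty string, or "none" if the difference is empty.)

The string ba is accepted by R but not by S.
No shorter string lies in the difference, and ba is the lexicographically first length-2 string in L(R) \ L(S).

ba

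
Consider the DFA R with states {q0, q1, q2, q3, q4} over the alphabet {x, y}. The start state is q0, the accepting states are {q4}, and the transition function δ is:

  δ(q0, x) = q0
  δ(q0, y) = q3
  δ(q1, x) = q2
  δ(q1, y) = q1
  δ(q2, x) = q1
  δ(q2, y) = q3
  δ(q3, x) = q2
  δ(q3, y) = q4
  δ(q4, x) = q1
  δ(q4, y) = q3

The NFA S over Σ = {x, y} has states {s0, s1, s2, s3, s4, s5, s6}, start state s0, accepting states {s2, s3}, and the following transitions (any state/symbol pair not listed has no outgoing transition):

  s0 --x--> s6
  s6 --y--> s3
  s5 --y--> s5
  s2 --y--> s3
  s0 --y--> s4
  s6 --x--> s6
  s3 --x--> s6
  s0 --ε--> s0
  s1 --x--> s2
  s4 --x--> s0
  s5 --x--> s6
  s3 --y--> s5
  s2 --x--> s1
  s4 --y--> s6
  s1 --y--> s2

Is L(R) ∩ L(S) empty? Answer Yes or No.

Exploring the product automaton R × S from the start pair (q0, s0), following both machines on each input symbol, reaches 12 state pairs: (q0, s0), (q0, s6), (q3, s4), (q3, s3), (q2, s0), (q4, s6), (q2, s6), (q4, s5), (q1, s6), (q3, s5), (q1, s3), (q1, s5).
R accepts in {q4} and S accepts in {s2, s3}; no reachable pair has both components accepting, so no string drives both machines to acceptance simultaneously and L(R) ∩ L(S) = ∅.
So no string is accepted by both, and the intersection is empty.

Yes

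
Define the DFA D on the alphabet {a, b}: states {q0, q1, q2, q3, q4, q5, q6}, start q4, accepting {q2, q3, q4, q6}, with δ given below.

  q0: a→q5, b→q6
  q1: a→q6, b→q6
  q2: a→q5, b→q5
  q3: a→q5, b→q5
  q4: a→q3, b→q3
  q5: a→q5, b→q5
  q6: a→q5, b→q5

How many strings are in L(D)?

The useful subgraph on states {q3, q4} is acyclic, so L(D) is finite; the longest accepting path visits 2 useful states, giving maximum string length 1.
Counting accepting paths from q4 by length: 1 of length 0, 2 of length 1. Total 3.

3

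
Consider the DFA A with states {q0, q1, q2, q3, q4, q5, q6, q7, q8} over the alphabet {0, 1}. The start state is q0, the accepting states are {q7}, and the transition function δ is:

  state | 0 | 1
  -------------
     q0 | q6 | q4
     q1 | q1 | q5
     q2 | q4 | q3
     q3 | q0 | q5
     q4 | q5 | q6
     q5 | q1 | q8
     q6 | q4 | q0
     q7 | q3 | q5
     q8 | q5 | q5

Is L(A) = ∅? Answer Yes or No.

The states reachable from the start state are {q0, q1, q4, q5, q6, q8}.
None of the accepting states {q7} is reachable, so no string is accepted and L(A) = ∅.

Yes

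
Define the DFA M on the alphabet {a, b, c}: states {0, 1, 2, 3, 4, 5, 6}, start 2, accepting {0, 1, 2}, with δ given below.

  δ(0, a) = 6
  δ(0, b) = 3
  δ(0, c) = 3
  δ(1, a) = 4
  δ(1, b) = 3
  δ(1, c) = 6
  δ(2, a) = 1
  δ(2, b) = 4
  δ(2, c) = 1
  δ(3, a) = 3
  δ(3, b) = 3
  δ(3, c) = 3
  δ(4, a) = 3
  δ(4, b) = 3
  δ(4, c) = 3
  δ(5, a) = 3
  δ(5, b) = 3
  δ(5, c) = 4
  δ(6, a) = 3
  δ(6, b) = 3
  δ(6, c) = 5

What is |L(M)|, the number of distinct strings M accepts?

3

The useful subgraph on states {1, 2} is acyclic, so L(M) is finite; the longest accepting path visits 2 useful states, giving maximum string length 1.
Counting accepting paths from 2 by length: 1 of length 0, 2 of length 1. Total 3.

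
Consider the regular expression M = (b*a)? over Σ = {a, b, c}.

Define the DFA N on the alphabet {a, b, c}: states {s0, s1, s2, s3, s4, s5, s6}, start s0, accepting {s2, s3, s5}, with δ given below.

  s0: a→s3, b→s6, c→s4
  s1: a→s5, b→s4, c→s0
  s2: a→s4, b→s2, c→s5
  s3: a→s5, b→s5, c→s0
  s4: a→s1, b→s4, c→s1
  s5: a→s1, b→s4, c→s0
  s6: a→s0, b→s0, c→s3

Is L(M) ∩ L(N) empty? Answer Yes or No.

The string a is accepted by both M and N.
Hence L(M) ∩ L(N) ≠ ∅.

No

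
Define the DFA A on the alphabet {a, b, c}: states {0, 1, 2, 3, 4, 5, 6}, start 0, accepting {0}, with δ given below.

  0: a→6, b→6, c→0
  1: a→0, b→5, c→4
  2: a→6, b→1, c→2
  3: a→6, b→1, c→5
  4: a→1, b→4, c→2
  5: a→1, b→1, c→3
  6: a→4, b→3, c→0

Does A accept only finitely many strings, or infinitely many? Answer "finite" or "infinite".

infinite

State 0 is reachable from the start and can reach an accepting state, and it lies on the cycle 0 → 0.
Traversing that cycle any number of times yields accepted strings of unbounded length, so the language is infinite.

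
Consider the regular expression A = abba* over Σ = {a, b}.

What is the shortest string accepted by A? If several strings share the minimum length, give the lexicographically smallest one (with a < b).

By inspection of the expression, no string of length less than 3 matches, and abb is the lexicographically first match of length 3.

abb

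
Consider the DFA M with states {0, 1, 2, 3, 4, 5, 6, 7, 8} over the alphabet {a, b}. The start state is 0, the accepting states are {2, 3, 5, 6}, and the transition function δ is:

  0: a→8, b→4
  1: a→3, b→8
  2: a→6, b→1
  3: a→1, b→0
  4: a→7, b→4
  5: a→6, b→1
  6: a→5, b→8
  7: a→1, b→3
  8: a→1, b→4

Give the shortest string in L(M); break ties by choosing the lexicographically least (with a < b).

aaa

A breadth-first search from 0 reaches an accepting state first via the path 0 → 8 → 1 → 3 on input aaa.
No string of length < 3 is accepted (BFS exhausts all shorter strings without reaching an accepting state), and aaa is the lexicographically least accepting string of length 3.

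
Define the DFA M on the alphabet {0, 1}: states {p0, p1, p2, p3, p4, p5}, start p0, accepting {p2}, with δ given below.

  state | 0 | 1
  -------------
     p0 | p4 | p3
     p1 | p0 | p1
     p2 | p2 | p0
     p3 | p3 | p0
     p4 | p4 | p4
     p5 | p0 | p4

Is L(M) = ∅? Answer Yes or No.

Yes

The states reachable from the start state are {p0, p3, p4}.
None of the accepting states {p2} is reachable, so no string is accepted and L(M) = ∅.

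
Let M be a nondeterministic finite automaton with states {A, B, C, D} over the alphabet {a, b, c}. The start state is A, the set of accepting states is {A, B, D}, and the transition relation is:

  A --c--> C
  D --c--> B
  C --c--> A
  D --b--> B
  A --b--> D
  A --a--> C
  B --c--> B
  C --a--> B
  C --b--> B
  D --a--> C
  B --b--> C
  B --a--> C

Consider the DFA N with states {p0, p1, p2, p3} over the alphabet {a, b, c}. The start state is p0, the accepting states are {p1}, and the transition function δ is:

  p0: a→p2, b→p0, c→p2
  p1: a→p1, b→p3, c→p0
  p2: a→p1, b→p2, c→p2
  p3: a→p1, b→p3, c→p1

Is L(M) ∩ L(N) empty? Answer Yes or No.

The string aa is accepted by both M and N.
Hence L(M) ∩ L(N) ≠ ∅.

No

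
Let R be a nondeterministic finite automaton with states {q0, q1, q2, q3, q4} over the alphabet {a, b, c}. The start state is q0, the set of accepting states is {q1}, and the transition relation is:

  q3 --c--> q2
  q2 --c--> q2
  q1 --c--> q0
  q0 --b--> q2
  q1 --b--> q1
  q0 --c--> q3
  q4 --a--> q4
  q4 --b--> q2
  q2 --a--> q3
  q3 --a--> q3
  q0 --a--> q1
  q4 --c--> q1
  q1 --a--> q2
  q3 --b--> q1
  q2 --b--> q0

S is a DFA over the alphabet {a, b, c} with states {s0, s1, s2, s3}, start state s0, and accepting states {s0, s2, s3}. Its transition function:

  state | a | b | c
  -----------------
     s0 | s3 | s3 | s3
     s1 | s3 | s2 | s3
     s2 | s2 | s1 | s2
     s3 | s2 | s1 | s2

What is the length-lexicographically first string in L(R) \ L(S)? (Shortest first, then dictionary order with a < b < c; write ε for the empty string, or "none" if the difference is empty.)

ab

The string ab is accepted by R but not by S.
No shorter string lies in the difference, and ab is the lexicographically first length-2 string in L(R) \ L(S).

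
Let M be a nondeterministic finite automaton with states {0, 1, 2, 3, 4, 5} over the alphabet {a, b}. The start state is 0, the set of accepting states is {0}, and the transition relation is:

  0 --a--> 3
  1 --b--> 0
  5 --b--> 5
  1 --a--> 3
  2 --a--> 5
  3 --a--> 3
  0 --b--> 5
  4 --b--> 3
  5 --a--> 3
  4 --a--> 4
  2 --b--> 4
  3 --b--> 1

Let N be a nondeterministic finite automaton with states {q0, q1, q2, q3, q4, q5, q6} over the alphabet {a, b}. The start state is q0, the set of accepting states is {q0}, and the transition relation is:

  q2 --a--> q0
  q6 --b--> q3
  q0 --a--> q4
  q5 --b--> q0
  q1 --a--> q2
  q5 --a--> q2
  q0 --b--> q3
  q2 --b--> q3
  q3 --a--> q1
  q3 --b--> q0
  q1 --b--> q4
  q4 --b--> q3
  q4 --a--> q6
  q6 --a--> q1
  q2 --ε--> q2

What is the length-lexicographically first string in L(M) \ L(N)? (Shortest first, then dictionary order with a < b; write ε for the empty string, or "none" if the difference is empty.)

babb

The string babb is accepted by M but not by N.
No shorter string lies in the difference, and babb is the lexicographically first length-4 string in L(M) \ L(N).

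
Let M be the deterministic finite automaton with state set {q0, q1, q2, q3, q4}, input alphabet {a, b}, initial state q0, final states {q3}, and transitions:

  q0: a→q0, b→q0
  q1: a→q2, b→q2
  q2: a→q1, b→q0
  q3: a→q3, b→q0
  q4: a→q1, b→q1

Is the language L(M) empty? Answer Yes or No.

The states reachable from the start state are {q0}.
None of the accepting states {q3} is reachable, so no string is accepted and L(M) = ∅.

Yes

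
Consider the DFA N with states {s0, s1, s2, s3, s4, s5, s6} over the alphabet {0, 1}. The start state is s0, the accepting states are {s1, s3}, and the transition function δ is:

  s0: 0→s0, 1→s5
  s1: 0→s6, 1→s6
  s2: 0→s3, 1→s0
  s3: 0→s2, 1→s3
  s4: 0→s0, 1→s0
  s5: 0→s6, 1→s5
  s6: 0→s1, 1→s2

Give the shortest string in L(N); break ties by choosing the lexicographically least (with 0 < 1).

A breadth-first search from s0 reaches an accepting state first via the path s0 → s5 → s6 → s1 on input 100.
No string of length < 3 is accepted (BFS exhausts all shorter strings without reaching an accepting state), and 100 is the lexicographically least accepting string of length 3.

100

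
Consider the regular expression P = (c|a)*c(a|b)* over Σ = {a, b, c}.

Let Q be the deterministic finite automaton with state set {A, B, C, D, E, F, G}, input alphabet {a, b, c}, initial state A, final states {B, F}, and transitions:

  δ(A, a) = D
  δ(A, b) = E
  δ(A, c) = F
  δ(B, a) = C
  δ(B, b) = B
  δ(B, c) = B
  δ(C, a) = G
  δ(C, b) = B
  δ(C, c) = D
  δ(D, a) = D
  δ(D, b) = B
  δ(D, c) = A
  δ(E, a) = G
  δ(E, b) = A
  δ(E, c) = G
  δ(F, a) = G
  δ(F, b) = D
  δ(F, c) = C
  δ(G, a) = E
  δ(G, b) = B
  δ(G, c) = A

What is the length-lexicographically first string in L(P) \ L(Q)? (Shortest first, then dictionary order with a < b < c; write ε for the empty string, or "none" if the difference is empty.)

ac

The string ac is accepted by P but not by Q.
No shorter string lies in the difference, and ac is the lexicographically first length-2 string in L(P) \ L(Q).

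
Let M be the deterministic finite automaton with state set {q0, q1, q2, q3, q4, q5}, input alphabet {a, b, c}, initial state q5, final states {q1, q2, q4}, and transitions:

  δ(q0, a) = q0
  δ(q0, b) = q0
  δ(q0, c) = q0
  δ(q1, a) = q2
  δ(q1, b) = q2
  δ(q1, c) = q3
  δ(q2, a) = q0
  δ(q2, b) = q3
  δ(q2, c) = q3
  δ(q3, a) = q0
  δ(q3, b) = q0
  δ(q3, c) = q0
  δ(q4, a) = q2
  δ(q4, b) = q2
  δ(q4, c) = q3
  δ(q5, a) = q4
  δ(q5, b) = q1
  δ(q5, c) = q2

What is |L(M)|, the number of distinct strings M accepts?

7

The useful subgraph on states {q1, q2, q4, q5} is acyclic, so L(M) is finite; the longest accepting path visits 3 useful states, giving maximum string length 2.
Counting accepting paths from q5 by length: 3 of length 1, 4 of length 2. Total 7.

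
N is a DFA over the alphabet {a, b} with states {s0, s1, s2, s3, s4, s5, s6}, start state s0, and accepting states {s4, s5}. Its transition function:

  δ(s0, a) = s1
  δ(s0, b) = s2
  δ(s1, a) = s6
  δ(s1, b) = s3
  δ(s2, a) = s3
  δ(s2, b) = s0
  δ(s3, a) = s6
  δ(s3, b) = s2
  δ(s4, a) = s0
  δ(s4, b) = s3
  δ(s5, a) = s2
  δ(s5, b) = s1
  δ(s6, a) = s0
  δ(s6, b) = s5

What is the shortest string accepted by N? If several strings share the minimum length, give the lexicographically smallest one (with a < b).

A breadth-first search from s0 reaches an accepting state first via the path s0 → s1 → s6 → s5 on input aab.
No string of length < 3 is accepted (BFS exhausts all shorter strings without reaching an accepting state), and aab is the lexicographically least accepting string of length 3.

aab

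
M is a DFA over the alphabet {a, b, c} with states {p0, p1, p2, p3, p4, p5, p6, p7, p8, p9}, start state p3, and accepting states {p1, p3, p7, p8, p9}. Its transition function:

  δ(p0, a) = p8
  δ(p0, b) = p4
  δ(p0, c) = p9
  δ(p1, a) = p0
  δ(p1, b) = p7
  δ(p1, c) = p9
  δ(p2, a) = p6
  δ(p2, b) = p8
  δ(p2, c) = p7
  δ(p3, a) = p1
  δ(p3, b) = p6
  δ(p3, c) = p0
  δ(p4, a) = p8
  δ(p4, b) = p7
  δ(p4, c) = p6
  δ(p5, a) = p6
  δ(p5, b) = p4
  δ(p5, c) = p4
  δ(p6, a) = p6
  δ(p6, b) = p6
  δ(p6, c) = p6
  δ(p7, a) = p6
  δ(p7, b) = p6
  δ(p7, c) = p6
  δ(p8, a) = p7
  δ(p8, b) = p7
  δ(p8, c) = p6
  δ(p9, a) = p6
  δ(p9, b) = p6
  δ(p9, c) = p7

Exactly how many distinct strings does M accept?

23

The useful subgraph on states {p0, p1, p3, p4, p7, p8, p9} is acyclic, so L(M) is finite; the longest accepting path visits 6 useful states, giving maximum string length 5.
Counting accepting paths from p3 by length: 1 of length 0, 1 of length 1, 4 of length 2, 8 of length 3, 7 of length 4, 2 of length 5. Total 23.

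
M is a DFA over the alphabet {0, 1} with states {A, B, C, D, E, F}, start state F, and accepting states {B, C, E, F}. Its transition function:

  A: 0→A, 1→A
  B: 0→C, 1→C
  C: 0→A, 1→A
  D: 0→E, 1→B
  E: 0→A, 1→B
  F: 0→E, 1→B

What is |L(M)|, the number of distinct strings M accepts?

The useful subgraph on states {B, C, E, F} is acyclic, so L(M) is finite; the longest accepting path visits 4 useful states, giving maximum string length 3.
Counting accepting paths from F by length: 1 of length 0, 2 of length 1, 3 of length 2, 2 of length 3. Total 8.

8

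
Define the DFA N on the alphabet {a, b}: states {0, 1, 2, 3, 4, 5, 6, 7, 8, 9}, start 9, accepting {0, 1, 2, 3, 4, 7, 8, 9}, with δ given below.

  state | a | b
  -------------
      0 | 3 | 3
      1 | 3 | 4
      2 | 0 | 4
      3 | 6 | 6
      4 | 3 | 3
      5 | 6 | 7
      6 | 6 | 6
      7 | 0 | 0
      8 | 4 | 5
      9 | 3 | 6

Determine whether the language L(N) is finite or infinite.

The useful states (reachable from 9 and able to reach an accepting state) are {3, 9}.
Restricted to these states the transition graph has no cycle, so every accepting path has bounded length and L is finite.

finite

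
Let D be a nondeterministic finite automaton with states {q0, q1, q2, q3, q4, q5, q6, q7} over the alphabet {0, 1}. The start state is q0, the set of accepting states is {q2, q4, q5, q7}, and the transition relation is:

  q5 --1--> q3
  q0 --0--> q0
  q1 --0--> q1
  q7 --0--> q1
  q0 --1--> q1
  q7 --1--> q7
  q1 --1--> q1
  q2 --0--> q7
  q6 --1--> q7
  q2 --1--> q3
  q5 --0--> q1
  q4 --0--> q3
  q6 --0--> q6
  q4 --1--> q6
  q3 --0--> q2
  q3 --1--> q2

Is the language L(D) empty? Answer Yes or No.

Yes

The states reachable from the start state are {q0, q1}.
None of the accepting states {q2, q4, q5, q7} is reachable, so no string is accepted and L(D) = ∅.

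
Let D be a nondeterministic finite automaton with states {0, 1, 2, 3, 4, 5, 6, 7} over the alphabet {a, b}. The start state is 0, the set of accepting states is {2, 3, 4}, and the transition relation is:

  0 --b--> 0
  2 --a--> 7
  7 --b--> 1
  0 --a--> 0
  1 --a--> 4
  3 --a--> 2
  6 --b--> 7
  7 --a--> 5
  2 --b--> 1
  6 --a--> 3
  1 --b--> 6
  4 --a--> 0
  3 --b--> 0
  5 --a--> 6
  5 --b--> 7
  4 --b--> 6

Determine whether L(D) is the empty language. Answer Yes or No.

Yes

The states reachable from the start state are {0}.
None of the accepting states {2, 3, 4} is reachable, so no string is accepted and L(D) = ∅.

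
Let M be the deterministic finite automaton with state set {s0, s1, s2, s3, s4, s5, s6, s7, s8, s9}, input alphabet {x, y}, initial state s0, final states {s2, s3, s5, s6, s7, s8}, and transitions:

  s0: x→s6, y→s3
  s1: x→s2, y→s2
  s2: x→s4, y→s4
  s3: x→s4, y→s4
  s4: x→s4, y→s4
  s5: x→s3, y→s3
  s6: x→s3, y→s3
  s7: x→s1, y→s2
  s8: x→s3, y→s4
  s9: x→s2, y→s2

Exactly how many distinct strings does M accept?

4

The useful subgraph on states {s0, s3, s6} is acyclic, so L(M) is finite; the longest accepting path visits 3 useful states, giving maximum string length 2.
Counting accepting paths from s0 by length: 2 of length 1, 2 of length 2. Total 4.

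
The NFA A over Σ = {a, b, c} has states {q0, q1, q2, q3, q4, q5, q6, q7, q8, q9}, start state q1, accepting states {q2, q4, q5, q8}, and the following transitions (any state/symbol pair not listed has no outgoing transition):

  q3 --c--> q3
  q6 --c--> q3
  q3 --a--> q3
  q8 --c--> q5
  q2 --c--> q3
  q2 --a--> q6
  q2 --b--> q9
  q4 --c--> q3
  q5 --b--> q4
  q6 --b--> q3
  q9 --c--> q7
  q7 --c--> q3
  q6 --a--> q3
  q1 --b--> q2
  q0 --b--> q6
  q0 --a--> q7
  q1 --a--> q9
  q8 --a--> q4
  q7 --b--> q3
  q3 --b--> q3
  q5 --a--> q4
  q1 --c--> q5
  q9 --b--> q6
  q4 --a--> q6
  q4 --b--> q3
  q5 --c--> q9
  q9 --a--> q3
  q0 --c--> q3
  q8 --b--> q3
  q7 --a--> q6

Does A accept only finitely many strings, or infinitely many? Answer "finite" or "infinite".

finite

The useful states (reachable from q1 and able to reach an accepting state) are {q1, q2, q4, q5}.
Restricted to these states the transition graph has no cycle, so every accepting path has bounded length and L is finite.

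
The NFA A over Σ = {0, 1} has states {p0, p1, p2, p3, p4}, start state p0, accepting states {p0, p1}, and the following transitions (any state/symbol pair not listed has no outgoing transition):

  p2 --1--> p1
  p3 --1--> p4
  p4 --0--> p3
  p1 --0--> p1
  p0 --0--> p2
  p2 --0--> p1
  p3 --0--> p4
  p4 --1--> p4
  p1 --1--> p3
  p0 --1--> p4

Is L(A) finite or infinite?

infinite

State p1 is reachable from the start and can reach an accepting state, and it lies on the cycle p1 → p1.
Traversing that cycle any number of times yields accepted strings of unbounded length, so the language is infinite.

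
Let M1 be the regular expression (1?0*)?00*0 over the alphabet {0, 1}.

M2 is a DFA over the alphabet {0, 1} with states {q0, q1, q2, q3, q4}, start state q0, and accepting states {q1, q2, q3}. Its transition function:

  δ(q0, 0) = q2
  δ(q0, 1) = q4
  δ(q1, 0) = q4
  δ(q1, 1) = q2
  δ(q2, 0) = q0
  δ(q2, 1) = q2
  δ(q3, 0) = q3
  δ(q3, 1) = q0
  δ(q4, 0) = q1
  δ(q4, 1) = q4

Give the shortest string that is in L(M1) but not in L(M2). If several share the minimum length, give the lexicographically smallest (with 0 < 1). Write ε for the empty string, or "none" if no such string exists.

00

The string 00 is accepted by M1 but not by M2.
No shorter string lies in the difference, and 00 is the lexicographically first length-2 string in L(M1) \ L(M2).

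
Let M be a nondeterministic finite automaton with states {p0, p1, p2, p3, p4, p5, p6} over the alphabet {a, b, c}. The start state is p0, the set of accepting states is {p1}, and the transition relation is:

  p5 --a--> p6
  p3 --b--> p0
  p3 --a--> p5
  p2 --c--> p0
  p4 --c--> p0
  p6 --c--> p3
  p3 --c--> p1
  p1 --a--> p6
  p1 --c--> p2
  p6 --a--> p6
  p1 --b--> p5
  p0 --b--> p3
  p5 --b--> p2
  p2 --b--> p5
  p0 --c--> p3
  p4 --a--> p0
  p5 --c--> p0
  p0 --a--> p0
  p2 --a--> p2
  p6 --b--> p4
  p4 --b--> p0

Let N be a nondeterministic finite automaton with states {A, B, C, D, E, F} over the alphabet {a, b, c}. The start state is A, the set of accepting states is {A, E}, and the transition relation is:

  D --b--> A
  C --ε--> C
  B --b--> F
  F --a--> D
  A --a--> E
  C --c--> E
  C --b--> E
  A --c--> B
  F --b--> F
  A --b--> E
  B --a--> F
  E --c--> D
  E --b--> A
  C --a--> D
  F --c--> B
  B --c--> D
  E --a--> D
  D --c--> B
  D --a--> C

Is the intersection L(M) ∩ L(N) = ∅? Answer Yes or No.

Exploring the product automaton M × N from the start pair (p0, A), following both machines on each input symbol, reaches 31 state pairs: (p0, A), (p0, E), (p3, E), (p3, B), (p0, D), (p3, A), (p3, D), (p5, D), (p1, D), (p5, F), (p0, F), (p0, C), (p5, E), (p1, B), (p5, C), (p6, C), (p2, A), (p0, B), (p5, A), (p2, B), (p6, D), (p2, F), (p3, F), (p6, F), (p2, D), (p2, E), (p4, E), (p6, E), (p4, A), (p4, F), (p2, C).
M accepts in {p1} and N accepts in {A, E}; no reachable pair has both components accepting, so no string drives both machines to acceptance simultaneously and L(M) ∩ L(N) = ∅.
So no string is accepted by both, and the intersection is empty.

Yes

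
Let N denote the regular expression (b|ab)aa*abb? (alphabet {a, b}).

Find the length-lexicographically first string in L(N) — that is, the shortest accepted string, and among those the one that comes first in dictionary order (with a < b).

By inspection of the expression, no string of length less than 4 matches, and baab is the lexicographically first match of length 4.

baab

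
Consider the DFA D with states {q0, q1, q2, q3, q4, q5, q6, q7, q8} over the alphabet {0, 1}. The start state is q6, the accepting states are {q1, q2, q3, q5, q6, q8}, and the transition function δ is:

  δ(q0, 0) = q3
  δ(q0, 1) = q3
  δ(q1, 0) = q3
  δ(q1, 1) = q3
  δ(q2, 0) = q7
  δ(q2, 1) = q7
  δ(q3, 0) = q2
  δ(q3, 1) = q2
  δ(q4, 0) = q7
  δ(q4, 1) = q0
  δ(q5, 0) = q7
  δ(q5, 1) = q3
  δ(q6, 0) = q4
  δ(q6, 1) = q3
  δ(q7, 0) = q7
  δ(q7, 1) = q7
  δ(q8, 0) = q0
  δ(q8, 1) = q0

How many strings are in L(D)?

The useful subgraph on states {q0, q2, q3, q4, q6} is acyclic, so L(D) is finite; the longest accepting path visits 5 useful states, giving maximum string length 4.
Counting accepting paths from q6 by length: 1 of length 0, 1 of length 1, 2 of length 2, 2 of length 3, 4 of length 4. Total 10.

10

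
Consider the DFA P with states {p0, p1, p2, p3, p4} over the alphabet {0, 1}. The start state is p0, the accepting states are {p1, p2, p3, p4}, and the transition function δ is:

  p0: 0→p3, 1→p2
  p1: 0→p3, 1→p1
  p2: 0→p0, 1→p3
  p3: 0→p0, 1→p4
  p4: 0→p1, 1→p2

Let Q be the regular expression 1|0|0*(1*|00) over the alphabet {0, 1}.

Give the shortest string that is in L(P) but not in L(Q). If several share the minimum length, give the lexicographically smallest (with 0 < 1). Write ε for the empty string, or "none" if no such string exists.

010

The string 010 is accepted by P but not by Q.
No shorter string lies in the difference, and 010 is the lexicographically first length-3 string in L(P) \ L(Q).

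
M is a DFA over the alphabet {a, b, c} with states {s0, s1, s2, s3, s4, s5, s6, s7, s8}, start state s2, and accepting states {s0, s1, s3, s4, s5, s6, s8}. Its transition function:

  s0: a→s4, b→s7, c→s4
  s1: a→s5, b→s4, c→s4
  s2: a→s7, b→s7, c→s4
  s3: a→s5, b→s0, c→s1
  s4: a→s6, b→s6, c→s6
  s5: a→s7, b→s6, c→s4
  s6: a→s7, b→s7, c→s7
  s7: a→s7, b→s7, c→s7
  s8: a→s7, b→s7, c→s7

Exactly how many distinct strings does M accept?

4

The useful subgraph on states {s2, s4, s6} is acyclic, so L(M) is finite; the longest accepting path visits 3 useful states, giving maximum string length 2.
Counting accepting paths from s2 by length: 1 of length 1, 3 of length 2. Total 4.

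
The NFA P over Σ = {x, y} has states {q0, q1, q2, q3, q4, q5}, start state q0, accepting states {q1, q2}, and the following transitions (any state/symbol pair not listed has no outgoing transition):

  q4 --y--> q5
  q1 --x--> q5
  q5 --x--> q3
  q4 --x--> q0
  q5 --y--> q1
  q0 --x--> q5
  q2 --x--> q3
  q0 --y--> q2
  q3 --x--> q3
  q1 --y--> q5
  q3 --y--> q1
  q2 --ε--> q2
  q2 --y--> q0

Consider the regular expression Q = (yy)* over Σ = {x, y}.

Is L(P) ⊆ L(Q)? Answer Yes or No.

The string y is in L(P) but not in L(Q).
So L(P) ⊄ L(Q).

No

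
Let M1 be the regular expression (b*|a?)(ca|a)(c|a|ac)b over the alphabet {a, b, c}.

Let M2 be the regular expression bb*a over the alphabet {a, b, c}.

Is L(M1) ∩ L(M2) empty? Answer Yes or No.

Converting the expression M1 to a DFA (subset construction, then merging equivalent states) gives the minimal DFA with states {r0, r1, r2, r3, r4, r5, r6, r7, r8, r9, r10}, start state r0, accepting states {r9} and transitions r0: a→r1, b→r2, c→r3; r1: a→r4, b→r5, c→r6; r2: a→r7, b→r2, c→r3; r3: a→r7, b→r5, c→r5; r4: a→r8, b→r9, c→r10; r5: a→r5, b→r5, c→r5; r6: a→r7, b→r9, c→r5; r7: a→r8, b→r5, c→r10; r8: a→r5, b→r9, c→r10; r9: a→r5, b→r5, c→r5; r10: a→r5, b→r9, c→r5.
Converting the expression M2 to a DFA (subset construction, then merging equivalent states) gives the minimal DFA with states {t0, t1, t2, t3}, start state t0, accepting states {t3} and transitions t0: a→t1, b→t2, c→t1; t1: a→t1, b→t1, c→t1; t2: a→t3, b→t2, c→t1; t3: a→t1, b→t1, c→t1.
Exploring the product automaton M1 × M2 from the start pair (r0, t0), following both machines on each input symbol, reaches 12 state pairs: (r0, t0), (r1, t1), (r2, t2), (r3, t1), (r4, t1), (r5, t1), (r6, t1), (r7, t3), (r7, t1), (r8, t1), (r9, t1), (r10, t1).
M1 accepts in {r9} and M2 accepts in {t3}; no reachable pair has both components accepting, so no string drives both machines to acceptance simultaneously and L(M1) ∩ L(M2) = ∅.
So no string is accepted by both, and the intersection is empty.

Yes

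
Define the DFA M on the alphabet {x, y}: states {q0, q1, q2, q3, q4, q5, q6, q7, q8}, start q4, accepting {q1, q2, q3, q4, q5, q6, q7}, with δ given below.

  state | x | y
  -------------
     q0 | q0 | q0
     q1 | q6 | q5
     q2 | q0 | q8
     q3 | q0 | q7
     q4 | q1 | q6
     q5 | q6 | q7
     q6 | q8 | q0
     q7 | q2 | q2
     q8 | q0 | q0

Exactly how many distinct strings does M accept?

9

The useful subgraph on states {q1, q2, q4, q5, q6, q7} is acyclic, so L(M) is finite; the longest accepting path visits 5 useful states, giving maximum string length 4.
Counting accepting paths from q4 by length: 1 of length 0, 2 of length 1, 2 of length 2, 2 of length 3, 2 of length 4. Total 9.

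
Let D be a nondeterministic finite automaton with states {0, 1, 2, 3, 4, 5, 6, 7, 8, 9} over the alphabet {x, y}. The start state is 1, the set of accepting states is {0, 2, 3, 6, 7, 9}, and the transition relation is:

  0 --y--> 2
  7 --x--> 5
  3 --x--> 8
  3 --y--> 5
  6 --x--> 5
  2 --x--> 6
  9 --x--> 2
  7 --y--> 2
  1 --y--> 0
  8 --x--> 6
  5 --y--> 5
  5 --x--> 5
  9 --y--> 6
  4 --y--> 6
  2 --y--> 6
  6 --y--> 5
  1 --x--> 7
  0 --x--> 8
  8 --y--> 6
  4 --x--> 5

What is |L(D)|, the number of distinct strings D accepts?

The useful subgraph on states {0, 1, 2, 6, 7, 8} is acyclic, so L(D) is finite; the longest accepting path visits 4 useful states, giving maximum string length 3.
Counting accepting paths from 1 by length: 2 of length 1, 2 of length 2, 6 of length 3. Total 10.

10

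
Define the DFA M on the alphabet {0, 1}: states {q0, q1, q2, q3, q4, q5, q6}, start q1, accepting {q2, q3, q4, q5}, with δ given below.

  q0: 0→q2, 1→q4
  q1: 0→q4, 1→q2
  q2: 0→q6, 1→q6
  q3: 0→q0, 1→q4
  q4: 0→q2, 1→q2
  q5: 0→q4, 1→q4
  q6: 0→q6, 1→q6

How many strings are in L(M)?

4

The useful subgraph on states {q1, q2, q4} is acyclic, so L(M) is finite; the longest accepting path visits 3 useful states, giving maximum string length 2.
Counting accepting paths from q1 by length: 2 of length 1, 2 of length 2. Total 4.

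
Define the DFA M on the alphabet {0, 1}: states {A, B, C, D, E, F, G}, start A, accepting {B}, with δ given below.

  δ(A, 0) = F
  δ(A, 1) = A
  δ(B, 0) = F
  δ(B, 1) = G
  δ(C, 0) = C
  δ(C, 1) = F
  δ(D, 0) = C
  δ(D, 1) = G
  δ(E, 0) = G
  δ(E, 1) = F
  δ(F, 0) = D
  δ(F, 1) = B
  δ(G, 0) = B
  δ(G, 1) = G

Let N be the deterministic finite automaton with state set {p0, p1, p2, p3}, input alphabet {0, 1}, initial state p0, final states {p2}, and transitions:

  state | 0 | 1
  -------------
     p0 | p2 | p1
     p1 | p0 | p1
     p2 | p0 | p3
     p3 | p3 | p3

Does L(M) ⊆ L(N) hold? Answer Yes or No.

No

The string 01 is in L(M) but not in L(N).
So L(M) ⊄ L(N).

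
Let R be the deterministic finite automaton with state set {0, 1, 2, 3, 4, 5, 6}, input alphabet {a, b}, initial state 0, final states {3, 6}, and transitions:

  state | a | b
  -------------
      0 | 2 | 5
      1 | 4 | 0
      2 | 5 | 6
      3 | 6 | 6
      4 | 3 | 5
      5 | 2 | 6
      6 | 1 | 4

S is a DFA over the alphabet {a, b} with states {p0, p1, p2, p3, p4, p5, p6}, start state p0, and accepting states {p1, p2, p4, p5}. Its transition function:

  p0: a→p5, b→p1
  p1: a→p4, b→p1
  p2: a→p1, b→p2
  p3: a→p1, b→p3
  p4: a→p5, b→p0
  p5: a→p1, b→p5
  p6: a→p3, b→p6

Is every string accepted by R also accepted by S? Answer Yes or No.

No

The string bab is in L(R) but not in L(S).
So L(R) ⊄ L(S).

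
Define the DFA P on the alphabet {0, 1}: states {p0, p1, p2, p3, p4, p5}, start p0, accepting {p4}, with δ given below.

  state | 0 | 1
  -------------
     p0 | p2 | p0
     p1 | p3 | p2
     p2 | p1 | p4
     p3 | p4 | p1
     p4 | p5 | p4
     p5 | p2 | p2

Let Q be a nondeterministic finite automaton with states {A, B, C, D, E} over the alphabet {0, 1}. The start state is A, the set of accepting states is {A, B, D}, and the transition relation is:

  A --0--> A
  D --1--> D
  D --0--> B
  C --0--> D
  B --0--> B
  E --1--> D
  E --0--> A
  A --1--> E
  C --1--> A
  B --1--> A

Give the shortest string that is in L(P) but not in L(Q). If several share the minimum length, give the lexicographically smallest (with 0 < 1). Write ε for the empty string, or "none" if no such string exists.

The string 01 is accepted by P but not by Q.
No shorter string lies in the difference, and 01 is the lexicographically first length-2 string in L(P) \ L(Q).

01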